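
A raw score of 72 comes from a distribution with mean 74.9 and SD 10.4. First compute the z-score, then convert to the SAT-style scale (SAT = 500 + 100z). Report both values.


z = (X - mean) / SD = (72 - 74.9) / 10.4
z = -2.9 / 10.4
z = -0.2788
SAT-scale = SAT = 500 + 100z
Carry z at full precision (z = -2.9 / 10.4) into the conversion:
SAT-scale = 500 + 100 * (-2.9 / 10.4) = 500 + -290 / 10.4
SAT-scale = 500 + -27.8846
SAT-scale = 472.1154

472.1154


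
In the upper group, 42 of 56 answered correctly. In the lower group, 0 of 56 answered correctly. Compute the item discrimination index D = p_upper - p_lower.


p_upper = 42/56 = 0.75
p_lower = 0/56 = 0.0
D = 0.75 - 0.0 = 0.75

0.75


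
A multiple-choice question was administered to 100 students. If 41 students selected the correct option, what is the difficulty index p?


Item difficulty p = number correct / total examinees
p = 41 / 100
p = 0.41

0.41


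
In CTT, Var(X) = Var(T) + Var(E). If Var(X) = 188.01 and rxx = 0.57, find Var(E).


var_true = rxx * var_obs = 0.57 * 188.01 = 107.1657
var_error = var_obs - var_true
var_error = 188.01 - 107.1657
var_error = 80.8443

80.8443


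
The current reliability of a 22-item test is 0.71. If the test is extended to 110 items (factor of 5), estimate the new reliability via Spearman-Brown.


r_new = (n * rxx) / (1 + (n-1) * rxx)
r_new = (5 * 0.71) / (1 + 4 * 0.71)
r_new = 3.55 / 3.84
r_new = 0.9245

0.9245


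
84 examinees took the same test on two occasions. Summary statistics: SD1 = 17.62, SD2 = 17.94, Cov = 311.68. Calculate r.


r = cov(X,Y) / (SD_X * SD_Y)
r = 311.68 / (17.62 * 17.94)
r = 311.68 / 316.1028
r = 0.986

0.986


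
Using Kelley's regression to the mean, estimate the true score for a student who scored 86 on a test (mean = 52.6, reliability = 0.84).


T_est = rxx * X + (1 - rxx) * mean
T_est = 0.84 * 86 + 0.16 * 52.6
T_est = 72.24 + 8.416
T_est = 80.656

80.656


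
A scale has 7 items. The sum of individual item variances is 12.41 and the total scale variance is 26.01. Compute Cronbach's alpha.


alpha = (k/(k-1)) * (1 - sum(si^2)/s_total^2)
= (7/6) * (1 - 12.41/26.01)
alpha = 0.61

0.61


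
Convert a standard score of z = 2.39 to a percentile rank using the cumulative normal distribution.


CDF(z) = 0.5 * (1 + erf(z/sqrt(2)))
erf(1.69) = 0.9832
CDF = 0.9916
Percentile rank = 0.9916 * 100 = 99.16

99.16


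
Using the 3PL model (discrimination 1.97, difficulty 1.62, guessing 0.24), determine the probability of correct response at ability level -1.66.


logit = 1.97*(-1.66 - 1.62) = -6.4616
P* = 1/(1 + exp(--6.4616)) = 0.0016
P = 0.24 + (1 - 0.24) * 0.0016
P = 0.2412

0.2412


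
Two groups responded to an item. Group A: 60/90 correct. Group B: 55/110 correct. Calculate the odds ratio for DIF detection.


Odds_A = 60/30 = 2.0
Odds_B = 55/55 = 1.0
OR = Odds_A / Odds_B = 2.0 / 1.0
Exactly, OR = (60 * 55) / (30 * 55) = 3300 / 1650
OR = 2.0

2.0


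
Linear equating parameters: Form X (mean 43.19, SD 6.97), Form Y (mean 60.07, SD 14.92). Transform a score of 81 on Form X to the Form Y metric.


slope = SD_Y / SD_X = 14.92 / 6.97 ~ 2.1406
intercept = mean_Y - slope * mean_X = 60.07 - (14.92 / 6.97) * 43.19 ~ -32.3826
Y = slope * X + intercept. To avoid rounding drift from the rounded slope/intercept, evaluate the equivalent form Y = mean_Y + SD_Y * (X - mean_X) / SD_X at full precision:
Y = 60.07 + 14.92 * (81 - 43.19) / 6.97
Y = 60.07 + 14.92 * 37.81 / 6.97
Y = 60.07 + 564.1252 / 6.97
Y = 60.07 + 80.9362
Y = 141.0062

141.0062


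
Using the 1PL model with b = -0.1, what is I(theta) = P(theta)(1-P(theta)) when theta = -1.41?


P = 1/(1+exp(-(-1.41--0.1))) = 0.2125
I = P*(1-P) = 0.2125 * 0.7875
I = 0.1673

0.1673


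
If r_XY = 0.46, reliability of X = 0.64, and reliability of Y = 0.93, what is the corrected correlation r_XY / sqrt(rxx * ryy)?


r_corrected = rxy / sqrt(rxx * ryy)
= 0.46 / sqrt(0.64 * 0.93)
= 0.46 / sqrt(0.5952)
= 0.46 / 0.771492
r_corrected = 0.5962

0.5962


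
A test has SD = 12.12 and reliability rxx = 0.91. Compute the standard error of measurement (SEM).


SEM = SD * sqrt(1 - rxx)
SEM = 12.12 * sqrt(1 - 0.91)
SEM = 12.12 * sqrt(0.09) = 12.12 * 0.3
SEM = 3.636

3.636


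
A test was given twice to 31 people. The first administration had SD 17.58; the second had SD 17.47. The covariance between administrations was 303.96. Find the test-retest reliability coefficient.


r = cov(X,Y) / (SD_X * SD_Y)
r = 303.96 / (17.58 * 17.47)
r = 303.96 / 307.1226
r = 0.9897

0.9897


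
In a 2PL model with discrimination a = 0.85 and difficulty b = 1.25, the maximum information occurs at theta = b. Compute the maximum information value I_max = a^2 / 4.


For 2PL, max info at theta = b = 1.25
I_max = a^2 / 4 = 0.85^2 / 4
= 0.7225 / 4
I_max = 0.1806

0.1806


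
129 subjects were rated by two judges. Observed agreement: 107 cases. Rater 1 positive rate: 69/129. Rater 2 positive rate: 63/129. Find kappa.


P_o = 107/129 = 0.829457
P_e = (69*63 + 60*66) / 16641 = 0.499189
kappa = (P_o - P_e) / (1 - P_e)
kappa = (0.829457 - 0.499189) / (1 - 0.499189)
kappa = 0.6595

0.6595


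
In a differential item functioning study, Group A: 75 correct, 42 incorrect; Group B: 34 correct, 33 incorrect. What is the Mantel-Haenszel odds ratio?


Odds_A = 75/42 = 1.7857
Odds_B = 34/33 = 1.0303
OR = Odds_A / Odds_B = 1.7857 / 1.0303
Exactly, OR = (75 * 33) / (42 * 34) = 2475 / 1428
OR = 1.7332

1.7332


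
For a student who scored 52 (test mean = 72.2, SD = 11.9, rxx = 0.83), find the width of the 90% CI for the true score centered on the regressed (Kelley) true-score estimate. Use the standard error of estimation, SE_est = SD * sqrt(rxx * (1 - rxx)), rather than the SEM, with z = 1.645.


True score estimate = 0.83*52 + 0.17*72.2 = 55.434
SE_est = SD * sqrt(rxx * (1 - rxx)) = 11.9 * sqrt(0.83 * 0.17) = 11.9 * sqrt(0.1411) = 4.47003
CI = T_est +/- z * SE_est, so width = 2 * z * SE_est = 2 * 1.645 * 4.47003
Width = 14.7064

14.7064


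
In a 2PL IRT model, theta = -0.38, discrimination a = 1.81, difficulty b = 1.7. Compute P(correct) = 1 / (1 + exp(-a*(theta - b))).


a*(theta - b) = 1.81 * (-0.38 - 1.7) = -3.7648
exp(--3.7648) = 43.1551
P = 1 / (1 + 43.1551)
P = 0.0226

0.0226


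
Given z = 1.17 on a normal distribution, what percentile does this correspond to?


CDF(z) = 0.5 * (1 + erf(z/sqrt(2)))
erf(0.8273) = 0.758
CDF = 0.879
Percentile rank = 0.879 * 100 = 87.9

87.9


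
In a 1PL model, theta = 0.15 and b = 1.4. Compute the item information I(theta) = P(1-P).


P = 1/(1+exp(-(0.15-1.4))) = 0.2227
I = P*(1-P) = 0.2227 * 0.7773
I = 0.1731

0.1731


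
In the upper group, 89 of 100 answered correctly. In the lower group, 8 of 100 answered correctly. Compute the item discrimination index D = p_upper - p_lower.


p_upper = 89/100 = 0.89
p_lower = 8/100 = 0.08
D = 0.89 - 0.08 = 0.81

0.81


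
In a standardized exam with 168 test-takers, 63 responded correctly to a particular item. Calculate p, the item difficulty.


Item difficulty p = number correct / total examinees
p = 63 / 168
p = 0.375

0.375


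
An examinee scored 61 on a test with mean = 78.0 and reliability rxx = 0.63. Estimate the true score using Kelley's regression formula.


T_est = rxx * X + (1 - rxx) * mean
T_est = 0.63 * 61 + 0.37 * 78.0
T_est = 38.43 + 28.86
T_est = 67.29

67.29


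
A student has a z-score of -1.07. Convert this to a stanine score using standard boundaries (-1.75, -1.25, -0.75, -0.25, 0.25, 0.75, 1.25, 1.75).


Stanine boundaries: [-1.75, -1.25, -0.75, -0.25, 0.25, 0.75, 1.25, 1.75]
z = -1.07
Check each boundary:
  z >= -1.75 -> could be stanine 2
  z >= -1.25 -> could be stanine 3
  z < -0.75
  z < -0.25
  z < 0.25
  z < 0.75
  z < 1.25
  z < 1.75
Highest qualifying boundary gives stanine = 3

3


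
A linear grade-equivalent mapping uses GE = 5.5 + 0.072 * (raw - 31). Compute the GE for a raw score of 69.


raw - median = 69 - 31 = 38
slope * diff = 0.072 * 38 = 2.736
GE = 5.5 + 2.736
GE = 8.236

8.236


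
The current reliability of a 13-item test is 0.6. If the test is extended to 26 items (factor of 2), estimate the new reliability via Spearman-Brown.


r_new = (n * rxx) / (1 + (n-1) * rxx)
r_new = (2 * 0.6) / (1 + 1 * 0.6)
r_new = 1.2 / 1.6
r_new = 0.75

0.75


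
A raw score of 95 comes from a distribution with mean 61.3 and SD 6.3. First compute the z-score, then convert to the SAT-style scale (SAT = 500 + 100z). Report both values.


z = (X - mean) / SD = (95 - 61.3) / 6.3
z = 33.7 / 6.3
z = 5.3492
SAT-scale = SAT = 500 + 100z
Carry z at full precision (z = 33.7 / 6.3) into the conversion:
SAT-scale = 500 + 100 * (33.7 / 6.3) = 500 + 3370 / 6.3
SAT-scale = 500 + 534.9206
SAT-scale = 1034.9206

1034.9206


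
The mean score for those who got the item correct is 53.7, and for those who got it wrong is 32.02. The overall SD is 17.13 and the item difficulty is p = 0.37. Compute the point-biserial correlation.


q = 1 - p = 0.63
rpb = ((M1 - M0) / SD) * sqrt(p * q)
rpb = ((53.7 - 32.02) / 17.13) * sqrt(0.37 * 0.63)
rpb = 0.611

0.611


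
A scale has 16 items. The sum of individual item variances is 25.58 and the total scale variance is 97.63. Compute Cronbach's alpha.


alpha = (k/(k-1)) * (1 - sum(si^2)/s_total^2)
= (16/15) * (1 - 25.58/97.63)
alpha = 0.7872

0.7872


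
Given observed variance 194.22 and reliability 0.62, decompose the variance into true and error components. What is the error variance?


var_true = rxx * var_obs = 0.62 * 194.22 = 120.4164
var_error = var_obs - var_true
var_error = 194.22 - 120.4164
var_error = 73.8036

73.8036


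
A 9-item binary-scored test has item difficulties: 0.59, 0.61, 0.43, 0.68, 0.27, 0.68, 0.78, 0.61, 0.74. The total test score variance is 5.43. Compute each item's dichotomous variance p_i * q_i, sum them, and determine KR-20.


For each item, compute p_i * q_i:
  Item 1: 0.59 * 0.41 = 0.2419
  Item 2: 0.61 * 0.39 = 0.2379
  Item 3: 0.43 * 0.57 = 0.2451
  Item 4: 0.68 * 0.32 = 0.2176
  Item 5: 0.27 * 0.73 = 0.1971
  Item 6: 0.68 * 0.32 = 0.2176
  Item 7: 0.78 * 0.22 = 0.1716
  Item 8: 0.61 * 0.39 = 0.2379
  Item 9: 0.74 * 0.26 = 0.1924
Sum(p_i * q_i) = 0.2419 + 0.2379 + 0.2451 + 0.2176 + 0.1971 + 0.2176 + 0.1716 + 0.2379 + 0.1924 = 1.9591
KR-20 = (k/(k-1)) * (1 - Sum(p_i*q_i) / Var_total)
= (9/8) * (1 - 1.9591/5.43)
= 1.125 * 0.6392
KR-20 = 0.7191

0.7191


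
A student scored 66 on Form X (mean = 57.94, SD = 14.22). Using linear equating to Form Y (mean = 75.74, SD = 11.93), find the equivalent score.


slope = SD_Y / SD_X = 11.93 / 14.22 ~ 0.839
intercept = mean_Y - slope * mean_X = 75.74 - (11.93 / 14.22) * 57.94 ~ 27.1307
Y = slope * X + intercept. To avoid rounding drift from the rounded slope/intercept, evaluate the equivalent form Y = mean_Y + SD_Y * (X - mean_X) / SD_X at full precision:
Y = 75.74 + 11.93 * (66 - 57.94) / 14.22
Y = 75.74 + 11.93 * 8.06 / 14.22
Y = 75.74 + 96.1558 / 14.22
Y = 75.74 + 6.762
Y = 82.502

82.502


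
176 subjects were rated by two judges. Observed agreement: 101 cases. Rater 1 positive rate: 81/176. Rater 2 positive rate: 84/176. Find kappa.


P_o = 101/176 = 0.573864
P_e = (81*84 + 95*92) / 30976 = 0.501808
kappa = (P_o - P_e) / (1 - P_e)
kappa = (0.573864 - 0.501808) / (1 - 0.501808)
kappa = 0.1446

0.1446


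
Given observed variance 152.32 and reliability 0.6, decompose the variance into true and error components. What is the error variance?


var_true = rxx * var_obs = 0.6 * 152.32 = 91.392
var_error = var_obs - var_true
var_error = 152.32 - 91.392
var_error = 60.928

60.928


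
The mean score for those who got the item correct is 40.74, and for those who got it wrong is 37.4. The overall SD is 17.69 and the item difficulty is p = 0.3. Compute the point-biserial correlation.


q = 1 - p = 0.7
rpb = ((M1 - M0) / SD) * sqrt(p * q)
rpb = ((40.74 - 37.4) / 17.69) * sqrt(0.3 * 0.7)
rpb = 0.0865

0.0865


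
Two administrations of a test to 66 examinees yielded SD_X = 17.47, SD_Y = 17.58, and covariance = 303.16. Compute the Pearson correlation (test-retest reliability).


r = cov(X,Y) / (SD_X * SD_Y)
r = 303.16 / (17.47 * 17.58)
r = 303.16 / 307.1226
r = 0.9871

0.9871


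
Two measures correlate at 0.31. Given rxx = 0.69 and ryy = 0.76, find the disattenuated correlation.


r_corrected = rxy / sqrt(rxx * ryy)
= 0.31 / sqrt(0.69 * 0.76)
= 0.31 / sqrt(0.5244)
= 0.31 / 0.724155
r_corrected = 0.4281

0.4281


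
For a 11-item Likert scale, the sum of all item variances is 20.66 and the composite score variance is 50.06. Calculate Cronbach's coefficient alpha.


alpha = (k/(k-1)) * (1 - sum(si^2)/s_total^2)
= (11/10) * (1 - 20.66/50.06)
alpha = 0.646

0.646


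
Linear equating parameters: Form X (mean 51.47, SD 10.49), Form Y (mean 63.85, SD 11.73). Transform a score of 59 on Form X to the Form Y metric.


slope = SD_Y / SD_X = 11.73 / 10.49 ~ 1.1182
intercept = mean_Y - slope * mean_X = 63.85 - (11.73 / 10.49) * 51.47 ~ 6.2958
Y = slope * X + intercept. To avoid rounding drift from the rounded slope/intercept, evaluate the equivalent form Y = mean_Y + SD_Y * (X - mean_X) / SD_X at full precision:
Y = 63.85 + 11.73 * (59 - 51.47) / 10.49
Y = 63.85 + 11.73 * 7.53 / 10.49
Y = 63.85 + 88.3269 / 10.49
Y = 63.85 + 8.4201
Y = 72.2701

72.2701


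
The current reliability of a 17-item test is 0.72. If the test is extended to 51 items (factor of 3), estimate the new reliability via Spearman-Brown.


r_new = (n * rxx) / (1 + (n-1) * rxx)
r_new = (3 * 0.72) / (1 + 2 * 0.72)
r_new = 2.16 / 2.44
r_new = 0.8852

0.8852


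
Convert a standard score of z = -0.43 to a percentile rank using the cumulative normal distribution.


CDF(z) = 0.5 * (1 + erf(z/sqrt(2)))
erf(-0.3041) = -0.3328
CDF = 0.3336
Percentile rank = 0.3336 * 100 = 33.36

33.36


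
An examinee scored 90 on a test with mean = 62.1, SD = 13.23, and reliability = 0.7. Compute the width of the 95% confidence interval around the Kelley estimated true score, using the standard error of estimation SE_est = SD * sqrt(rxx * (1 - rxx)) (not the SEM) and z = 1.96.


True score estimate = 0.7*90 + 0.3*62.1 = 81.63
SE_est = SD * sqrt(rxx * (1 - rxx)) = 13.23 * sqrt(0.7 * 0.3) = 13.23 * sqrt(0.21) = 6.062748
CI = T_est +/- z * SE_est, so width = 2 * z * SE_est = 2 * 1.96 * 6.062748
Width = 23.766

23.766


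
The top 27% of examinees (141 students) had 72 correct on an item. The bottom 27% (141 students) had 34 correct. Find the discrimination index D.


p_upper = 72/141 = 0.5106
p_lower = 34/141 = 0.2411
D = 0.5106 - 0.2411 = 0.2695

0.2695


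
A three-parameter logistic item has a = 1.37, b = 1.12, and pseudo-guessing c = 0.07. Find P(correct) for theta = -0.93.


logit = 1.37*(-0.93 - 1.12) = -2.8085
P* = 1/(1 + exp(--2.8085)) = 0.0569
P = 0.07 + (1 - 0.07) * 0.0569
P = 0.1229

0.1229


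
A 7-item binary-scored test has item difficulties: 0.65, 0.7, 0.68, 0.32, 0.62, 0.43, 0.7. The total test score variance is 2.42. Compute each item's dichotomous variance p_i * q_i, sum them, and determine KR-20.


For each item, compute p_i * q_i:
  Item 1: 0.65 * 0.35 = 0.2275
  Item 2: 0.7 * 0.3 = 0.21
  Item 3: 0.68 * 0.32 = 0.2176
  Item 4: 0.32 * 0.68 = 0.2176
  Item 5: 0.62 * 0.38 = 0.2356
  Item 6: 0.43 * 0.57 = 0.2451
  Item 7: 0.7 * 0.3 = 0.21
Sum(p_i * q_i) = 0.2275 + 0.21 + 0.2176 + 0.2176 + 0.2356 + 0.2451 + 0.21 = 1.5634
KR-20 = (k/(k-1)) * (1 - Sum(p_i*q_i) / Var_total)
= (7/6) * (1 - 1.5634/2.42)
= 1.1667 * 0.354
KR-20 = 0.413

0.413


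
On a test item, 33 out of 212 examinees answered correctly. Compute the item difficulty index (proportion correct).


Item difficulty p = number correct / total examinees
p = 33 / 212
p = 0.1557

0.1557


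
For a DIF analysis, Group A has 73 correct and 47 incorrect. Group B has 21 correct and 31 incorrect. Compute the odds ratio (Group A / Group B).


Odds_A = 73/47 = 1.5532
Odds_B = 21/31 = 0.6774
OR = Odds_A / Odds_B = 1.5532 / 0.6774
Exactly, OR = (73 * 31) / (47 * 21) = 2263 / 987
OR = 2.2928

2.2928


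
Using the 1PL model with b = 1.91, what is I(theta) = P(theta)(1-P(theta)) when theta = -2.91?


P = 1/(1+exp(-(-2.91-1.91))) = 0.008
I = P*(1-P) = 0.008 * 0.992
I = 0.0079

0.0079


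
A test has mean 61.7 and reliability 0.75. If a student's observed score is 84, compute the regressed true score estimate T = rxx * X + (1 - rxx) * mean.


T_est = rxx * X + (1 - rxx) * mean
T_est = 0.75 * 84 + 0.25 * 61.7
T_est = 63.0 + 15.425
T_est = 78.425

78.425


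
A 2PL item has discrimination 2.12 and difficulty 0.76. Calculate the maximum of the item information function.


For 2PL, max info at theta = b = 0.76
I_max = a^2 / 4 = 2.12^2 / 4
= 4.4944 / 4
I_max = 1.1236

1.1236


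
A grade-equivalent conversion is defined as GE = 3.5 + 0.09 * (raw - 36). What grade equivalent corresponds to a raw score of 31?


raw - median = 31 - 36 = -5
slope * diff = 0.09 * -5 = -0.45
GE = 3.5 + -0.45
GE = 3.05

3.05


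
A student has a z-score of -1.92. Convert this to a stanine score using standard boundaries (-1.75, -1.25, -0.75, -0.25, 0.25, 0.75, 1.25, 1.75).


Stanine boundaries: [-1.75, -1.25, -0.75, -0.25, 0.25, 0.75, 1.25, 1.75]
z = -1.92
Check each boundary:
  z < -1.75
  z < -1.25
  z < -0.75
  z < -0.25
  z < 0.25
  z < 0.75
  z < 1.25
  z < 1.75
Highest qualifying boundary gives stanine = 1

1


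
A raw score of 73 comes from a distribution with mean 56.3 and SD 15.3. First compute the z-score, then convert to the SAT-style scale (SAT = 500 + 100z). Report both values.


z = (X - mean) / SD = (73 - 56.3) / 15.3
z = 16.7 / 15.3
z = 1.0915
SAT-scale = SAT = 500 + 100z
Carry z at full precision (z = 16.7 / 15.3) into the conversion:
SAT-scale = 500 + 100 * (16.7 / 15.3) = 500 + 1670 / 15.3
SAT-scale = 500 + 109.1503
SAT-scale = 609.1503

609.1503


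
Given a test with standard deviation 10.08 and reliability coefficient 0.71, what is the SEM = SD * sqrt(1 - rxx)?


SEM = SD * sqrt(1 - rxx)
SEM = 10.08 * sqrt(1 - 0.71)
SEM = 10.08 * sqrt(0.29) = 10.08 * 0.538516
SEM = 5.4282

5.4282


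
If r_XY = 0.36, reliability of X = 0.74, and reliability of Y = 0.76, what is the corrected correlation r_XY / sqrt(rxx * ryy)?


r_corrected = rxy / sqrt(rxx * ryy)
= 0.36 / sqrt(0.74 * 0.76)
= 0.36 / sqrt(0.5624)
= 0.36 / 0.749933
r_corrected = 0.48

0.48


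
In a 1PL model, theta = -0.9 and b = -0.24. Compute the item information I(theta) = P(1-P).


P = 1/(1+exp(-(-0.9--0.24))) = 0.3407
I = P*(1-P) = 0.3407 * 0.6593
I = 0.2246

0.2246


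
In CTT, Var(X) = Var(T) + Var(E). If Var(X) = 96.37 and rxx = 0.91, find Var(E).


var_true = rxx * var_obs = 0.91 * 96.37 = 87.6967
var_error = var_obs - var_true
var_error = 96.37 - 87.6967
var_error = 8.6733

8.6733


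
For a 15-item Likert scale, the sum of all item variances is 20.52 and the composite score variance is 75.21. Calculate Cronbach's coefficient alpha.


alpha = (k/(k-1)) * (1 - sum(si^2)/s_total^2)
= (15/14) * (1 - 20.52/75.21)
alpha = 0.7791

0.7791


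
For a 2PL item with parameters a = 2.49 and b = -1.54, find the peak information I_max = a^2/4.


For 2PL, max info at theta = b = -1.54
I_max = a^2 / 4 = 2.49^2 / 4
= 6.2001 / 4
I_max = 1.55

1.55


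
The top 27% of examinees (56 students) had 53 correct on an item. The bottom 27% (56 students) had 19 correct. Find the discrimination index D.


p_upper = 53/56 = 0.9464
p_lower = 19/56 = 0.3393
D = 0.9464 - 0.3393 = 0.6071

0.6071


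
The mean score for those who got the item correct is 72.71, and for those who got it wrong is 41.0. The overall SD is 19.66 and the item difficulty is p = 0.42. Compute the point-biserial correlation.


q = 1 - p = 0.58
rpb = ((M1 - M0) / SD) * sqrt(p * q)
rpb = ((72.71 - 41.0) / 19.66) * sqrt(0.42 * 0.58)
rpb = 0.7961

0.7961


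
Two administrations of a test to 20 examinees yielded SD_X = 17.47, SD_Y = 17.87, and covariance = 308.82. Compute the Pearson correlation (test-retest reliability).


r = cov(X,Y) / (SD_X * SD_Y)
r = 308.82 / (17.47 * 17.87)
r = 308.82 / 312.1889
r = 0.9892

0.9892


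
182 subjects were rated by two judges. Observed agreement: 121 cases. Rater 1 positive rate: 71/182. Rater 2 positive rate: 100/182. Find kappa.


P_o = 121/182 = 0.664835
P_e = (71*100 + 111*82) / 33124 = 0.489132
kappa = (P_o - P_e) / (1 - P_e)
kappa = (0.664835 - 0.489132) / (1 - 0.489132)
kappa = 0.3439

0.3439


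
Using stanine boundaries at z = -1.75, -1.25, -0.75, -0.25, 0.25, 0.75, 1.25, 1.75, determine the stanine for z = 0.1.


Stanine boundaries: [-1.75, -1.25, -0.75, -0.25, 0.25, 0.75, 1.25, 1.75]
z = 0.1
Check each boundary:
  z >= -1.75 -> could be stanine 2
  z >= -1.25 -> could be stanine 3
  z >= -0.75 -> could be stanine 4
  z >= -0.25 -> could be stanine 5
  z < 0.25
  z < 0.75
  z < 1.25
  z < 1.75
Highest qualifying boundary gives stanine = 5

5


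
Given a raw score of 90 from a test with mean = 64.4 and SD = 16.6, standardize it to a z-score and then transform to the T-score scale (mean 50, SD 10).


z = (X - mean) / SD = (90 - 64.4) / 16.6
z = 25.6 / 16.6
z = 1.5422
T-score = T = 50 + 10z
Carry z at full precision (z = 25.6 / 16.6) into the conversion:
T-score = 50 + 10 * (25.6 / 16.6) = 50 + 256 / 16.6
T-score = 50 + 15.4217
T-score = 65.4217

65.4217


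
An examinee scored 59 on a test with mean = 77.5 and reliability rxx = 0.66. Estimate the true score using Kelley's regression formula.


T_est = rxx * X + (1 - rxx) * mean
T_est = 0.66 * 59 + 0.34 * 77.5
T_est = 38.94 + 26.35
T_est = 65.29

65.29


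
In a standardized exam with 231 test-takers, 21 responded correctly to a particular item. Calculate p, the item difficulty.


Item difficulty p = number correct / total examinees
p = 21 / 231
p = 0.0909

0.0909


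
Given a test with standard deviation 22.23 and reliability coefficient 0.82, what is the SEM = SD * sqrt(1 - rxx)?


SEM = SD * sqrt(1 - rxx)
SEM = 22.23 * sqrt(1 - 0.82)
SEM = 22.23 * sqrt(0.18) = 22.23 * 0.424264
SEM = 9.4314

9.4314


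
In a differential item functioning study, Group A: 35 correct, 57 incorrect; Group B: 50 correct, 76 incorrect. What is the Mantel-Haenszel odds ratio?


Odds_A = 35/57 = 0.614
Odds_B = 50/76 = 0.6579
OR = Odds_A / Odds_B = 0.614 / 0.6579
Exactly, OR = (35 * 76) / (57 * 50) = 2660 / 2850
OR = 0.9333

0.9333


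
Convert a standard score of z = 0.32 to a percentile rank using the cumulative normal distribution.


CDF(z) = 0.5 * (1 + erf(z/sqrt(2)))
erf(0.2263) = 0.251
CDF = 0.6255
Percentile rank = 0.6255 * 100 = 62.55

62.55


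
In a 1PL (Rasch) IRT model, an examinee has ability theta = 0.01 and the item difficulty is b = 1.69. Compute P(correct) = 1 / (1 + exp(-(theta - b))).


theta - b = 0.01 - 1.69 = -1.68
exp(-(theta - b)) = exp(1.68) = 5.3656
P = 1 / (1 + 5.3656)
P = 0.1571

0.1571


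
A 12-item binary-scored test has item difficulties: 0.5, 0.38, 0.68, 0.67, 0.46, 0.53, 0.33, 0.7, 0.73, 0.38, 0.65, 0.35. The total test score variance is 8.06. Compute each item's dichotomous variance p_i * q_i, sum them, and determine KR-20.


For each item, compute p_i * q_i:
  Item 1: 0.5 * 0.5 = 0.25
  Item 2: 0.38 * 0.62 = 0.2356
  Item 3: 0.68 * 0.32 = 0.2176
  Item 4: 0.67 * 0.33 = 0.2211
  Item 5: 0.46 * 0.54 = 0.2484
  Item 6: 0.53 * 0.47 = 0.2491
  Item 7: 0.33 * 0.67 = 0.2211
  Item 8: 0.7 * 0.3 = 0.21
  Item 9: 0.73 * 0.27 = 0.1971
  Item 10: 0.38 * 0.62 = 0.2356
  Item 11: 0.65 * 0.35 = 0.2275
  Item 12: 0.35 * 0.65 = 0.2275
Sum(p_i * q_i) = 0.25 + 0.2356 + 0.2176 + 0.2211 + 0.2484 + 0.2491 + 0.2211 + 0.21 + 0.1971 + 0.2356 + 0.2275 + 0.2275 = 2.7406
KR-20 = (k/(k-1)) * (1 - Sum(p_i*q_i) / Var_total)
= (12/11) * (1 - 2.7406/8.06)
= 1.0909 * 0.66
KR-20 = 0.72

0.72


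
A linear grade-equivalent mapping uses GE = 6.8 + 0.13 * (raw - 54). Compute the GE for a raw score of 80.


raw - median = 80 - 54 = 26
slope * diff = 0.13 * 26 = 3.38
GE = 6.8 + 3.38
GE = 10.18

10.18


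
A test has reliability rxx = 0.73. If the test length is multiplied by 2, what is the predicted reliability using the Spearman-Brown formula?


r_new = (n * rxx) / (1 + (n-1) * rxx)
r_new = (2 * 0.73) / (1 + 1 * 0.73)
r_new = 1.46 / 1.73
r_new = 0.8439

0.8439


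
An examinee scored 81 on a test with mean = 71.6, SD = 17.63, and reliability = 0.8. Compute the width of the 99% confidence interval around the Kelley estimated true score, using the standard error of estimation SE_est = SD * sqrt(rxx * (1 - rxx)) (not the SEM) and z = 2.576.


True score estimate = 0.8*81 + 0.2*71.6 = 79.12
SE_est = SD * sqrt(rxx * (1 - rxx)) = 17.63 * sqrt(0.8 * 0.2) = 17.63 * sqrt(0.16) = 7.052
CI = T_est +/- z * SE_est, so width = 2 * z * SE_est = 2 * 2.576 * 7.052
Width = 36.3319

36.3319


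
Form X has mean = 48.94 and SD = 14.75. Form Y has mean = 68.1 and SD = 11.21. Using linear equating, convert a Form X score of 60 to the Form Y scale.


slope = SD_Y / SD_X = 11.21 / 14.75 ~ 0.76
intercept = mean_Y - slope * mean_X = 68.1 - (11.21 / 14.75) * 48.94 ~ 30.9056
Y = slope * X + intercept. To avoid rounding drift from the rounded slope/intercept, evaluate the equivalent form Y = mean_Y + SD_Y * (X - mean_X) / SD_X at full precision:
Y = 68.1 + 11.21 * (60 - 48.94) / 14.75
Y = 68.1 + 11.21 * 11.06 / 14.75
Y = 68.1 + 123.9826 / 14.75
Y = 68.1 + 8.4056
Y = 76.5056

76.5056


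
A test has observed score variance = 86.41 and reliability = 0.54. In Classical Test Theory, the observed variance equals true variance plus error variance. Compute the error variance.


var_true = rxx * var_obs = 0.54 * 86.41 = 46.6614
var_error = var_obs - var_true
var_error = 86.41 - 46.6614
var_error = 39.7486

39.7486


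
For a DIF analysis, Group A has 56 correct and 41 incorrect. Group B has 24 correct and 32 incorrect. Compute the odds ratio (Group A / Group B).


Odds_A = 56/41 = 1.3659
Odds_B = 24/32 = 0.75
OR = Odds_A / Odds_B = 1.3659 / 0.75
Exactly, OR = (56 * 32) / (41 * 24) = 1792 / 984
OR = 1.8211

1.8211


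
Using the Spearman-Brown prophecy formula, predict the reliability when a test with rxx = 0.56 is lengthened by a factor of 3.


r_new = (n * rxx) / (1 + (n-1) * rxx)
r_new = (3 * 0.56) / (1 + 2 * 0.56)
r_new = 1.68 / 2.12
r_new = 0.7925

0.7925


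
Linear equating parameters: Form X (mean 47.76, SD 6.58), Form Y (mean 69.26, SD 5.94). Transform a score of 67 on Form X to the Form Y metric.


slope = SD_Y / SD_X = 5.94 / 6.58 ~ 0.9027
intercept = mean_Y - slope * mean_X = 69.26 - (5.94 / 6.58) * 47.76 ~ 26.1453
Y = slope * X + intercept. To avoid rounding drift from the rounded slope/intercept, evaluate the equivalent form Y = mean_Y + SD_Y * (X - mean_X) / SD_X at full precision:
Y = 69.26 + 5.94 * (67 - 47.76) / 6.58
Y = 69.26 + 5.94 * 19.24 / 6.58
Y = 69.26 + 114.2856 / 6.58
Y = 69.26 + 17.3686
Y = 86.6286

86.6286


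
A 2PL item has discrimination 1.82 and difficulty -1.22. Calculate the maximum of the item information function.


For 2PL, max info at theta = b = -1.22
I_max = a^2 / 4 = 1.82^2 / 4
= 3.3124 / 4
I_max = 0.8281

0.8281


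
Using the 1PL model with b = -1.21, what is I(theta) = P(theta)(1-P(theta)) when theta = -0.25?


P = 1/(1+exp(-(-0.25--1.21))) = 0.7231
I = P*(1-P) = 0.7231 * 0.2769
I = 0.2002

0.2002


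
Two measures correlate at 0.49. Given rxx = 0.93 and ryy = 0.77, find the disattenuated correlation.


r_corrected = rxy / sqrt(rxx * ryy)
= 0.49 / sqrt(0.93 * 0.77)
= 0.49 / sqrt(0.7161)
= 0.49 / 0.846227
r_corrected = 0.579

0.579


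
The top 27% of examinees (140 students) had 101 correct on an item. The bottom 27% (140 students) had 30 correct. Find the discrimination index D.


p_upper = 101/140 = 0.7214
p_lower = 30/140 = 0.2143
D = 0.7214 - 0.2143 = 0.5071

0.5071


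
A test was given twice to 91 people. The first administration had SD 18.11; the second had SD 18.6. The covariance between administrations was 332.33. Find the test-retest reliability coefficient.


r = cov(X,Y) / (SD_X * SD_Y)
r = 332.33 / (18.11 * 18.6)
r = 332.33 / 336.846
r = 0.9866

0.9866


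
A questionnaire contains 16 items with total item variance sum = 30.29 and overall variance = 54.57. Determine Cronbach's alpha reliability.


alpha = (k/(k-1)) * (1 - sum(si^2)/s_total^2)
= (16/15) * (1 - 30.29/54.57)
alpha = 0.4746

0.4746


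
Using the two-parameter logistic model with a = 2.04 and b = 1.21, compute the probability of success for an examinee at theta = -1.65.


a*(theta - b) = 2.04 * (-1.65 - 1.21) = -5.8344
exp(--5.8344) = 341.8596
P = 1 / (1 + 341.8596)
P = 0.0029

0.0029


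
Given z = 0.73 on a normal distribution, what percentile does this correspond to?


CDF(z) = 0.5 * (1 + erf(z/sqrt(2)))
erf(0.5162) = 0.5346
CDF = 0.7673
Percentile rank = 0.7673 * 100 = 76.73

76.73


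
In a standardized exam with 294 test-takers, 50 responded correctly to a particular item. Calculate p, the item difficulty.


Item difficulty p = number correct / total examinees
p = 50 / 294
p = 0.1701

0.1701


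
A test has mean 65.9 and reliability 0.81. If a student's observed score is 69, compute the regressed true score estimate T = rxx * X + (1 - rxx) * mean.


T_est = rxx * X + (1 - rxx) * mean
T_est = 0.81 * 69 + 0.19 * 65.9
T_est = 55.89 + 12.521
T_est = 68.411

68.411


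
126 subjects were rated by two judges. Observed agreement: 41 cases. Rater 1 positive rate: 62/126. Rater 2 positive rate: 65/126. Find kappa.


P_o = 41/126 = 0.325397
P_e = (62*65 + 64*61) / 15876 = 0.499748
kappa = (P_o - P_e) / (1 - P_e)
kappa = (0.325397 - 0.499748) / (1 - 0.499748)
kappa = -0.3485

-0.3485


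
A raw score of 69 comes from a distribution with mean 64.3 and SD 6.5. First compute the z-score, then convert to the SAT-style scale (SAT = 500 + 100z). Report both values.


z = (X - mean) / SD = (69 - 64.3) / 6.5
z = 4.7 / 6.5
z = 0.7231
SAT-scale = SAT = 500 + 100z
Carry z at full precision (z = 4.7 / 6.5) into the conversion:
SAT-scale = 500 + 100 * (4.7 / 6.5) = 500 + 470 / 6.5
SAT-scale = 500 + 72.3077
SAT-scale = 572.3077

572.3077


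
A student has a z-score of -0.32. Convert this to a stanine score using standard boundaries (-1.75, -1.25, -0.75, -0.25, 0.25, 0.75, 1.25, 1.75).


Stanine boundaries: [-1.75, -1.25, -0.75, -0.25, 0.25, 0.75, 1.25, 1.75]
z = -0.32
Check each boundary:
  z >= -1.75 -> could be stanine 2
  z >= -1.25 -> could be stanine 3
  z >= -0.75 -> could be stanine 4
  z < -0.25
  z < 0.25
  z < 0.75
  z < 1.25
  z < 1.75
Highest qualifying boundary gives stanine = 4

4


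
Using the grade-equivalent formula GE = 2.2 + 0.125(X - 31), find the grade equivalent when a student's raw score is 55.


raw - median = 55 - 31 = 24
slope * diff = 0.125 * 24 = 3.0
GE = 2.2 + 3.0
GE = 5.2

5.2


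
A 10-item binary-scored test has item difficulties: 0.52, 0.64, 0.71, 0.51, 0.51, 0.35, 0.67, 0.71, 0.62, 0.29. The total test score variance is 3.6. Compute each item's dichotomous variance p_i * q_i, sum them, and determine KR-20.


For each item, compute p_i * q_i:
  Item 1: 0.52 * 0.48 = 0.2496
  Item 2: 0.64 * 0.36 = 0.2304
  Item 3: 0.71 * 0.29 = 0.2059
  Item 4: 0.51 * 0.49 = 0.2499
  Item 5: 0.51 * 0.49 = 0.2499
  Item 6: 0.35 * 0.65 = 0.2275
  Item 7: 0.67 * 0.33 = 0.2211
  Item 8: 0.71 * 0.29 = 0.2059
  Item 9: 0.62 * 0.38 = 0.2356
  Item 10: 0.29 * 0.71 = 0.2059
Sum(p_i * q_i) = 0.2496 + 0.2304 + 0.2059 + 0.2499 + 0.2499 + 0.2275 + 0.2211 + 0.2059 + 0.2356 + 0.2059 = 2.2817
KR-20 = (k/(k-1)) * (1 - Sum(p_i*q_i) / Var_total)
= (10/9) * (1 - 2.2817/3.6)
= 1.1111 * 0.3662
KR-20 = 0.4069

0.4069


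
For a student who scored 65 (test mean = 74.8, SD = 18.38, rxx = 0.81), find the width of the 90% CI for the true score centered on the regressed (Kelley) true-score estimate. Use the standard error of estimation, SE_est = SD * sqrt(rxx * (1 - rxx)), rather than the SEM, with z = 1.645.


True score estimate = 0.81*65 + 0.19*74.8 = 66.862
SE_est = SD * sqrt(rxx * (1 - rxx)) = 18.38 * sqrt(0.81 * 0.19) = 18.38 * sqrt(0.1539) = 7.210491
CI = T_est +/- z * SE_est, so width = 2 * z * SE_est = 2 * 1.645 * 7.210491
Width = 23.7225

23.7225


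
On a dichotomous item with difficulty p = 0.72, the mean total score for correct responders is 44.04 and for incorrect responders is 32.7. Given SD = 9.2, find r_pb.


q = 1 - p = 0.28
rpb = ((M1 - M0) / SD) * sqrt(p * q)
rpb = ((44.04 - 32.7) / 9.2) * sqrt(0.72 * 0.28)
rpb = 0.5534

0.5534


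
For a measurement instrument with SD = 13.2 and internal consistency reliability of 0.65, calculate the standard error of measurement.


SEM = SD * sqrt(1 - rxx)
SEM = 13.2 * sqrt(1 - 0.65)
SEM = 13.2 * sqrt(0.35) = 13.2 * 0.591608
SEM = 7.8092

7.8092


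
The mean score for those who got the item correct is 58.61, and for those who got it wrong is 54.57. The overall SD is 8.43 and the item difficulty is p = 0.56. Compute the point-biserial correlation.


q = 1 - p = 0.44
rpb = ((M1 - M0) / SD) * sqrt(p * q)
rpb = ((58.61 - 54.57) / 8.43) * sqrt(0.56 * 0.44)
rpb = 0.2379

0.2379


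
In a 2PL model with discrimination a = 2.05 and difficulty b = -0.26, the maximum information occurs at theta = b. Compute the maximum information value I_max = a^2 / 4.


For 2PL, max info at theta = b = -0.26
I_max = a^2 / 4 = 2.05^2 / 4
= 4.2025 / 4
I_max = 1.0506

1.0506


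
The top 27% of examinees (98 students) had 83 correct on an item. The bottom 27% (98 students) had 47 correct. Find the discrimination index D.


p_upper = 83/98 = 0.8469
p_lower = 47/98 = 0.4796
D = 0.8469 - 0.4796 = 0.3673

0.3673


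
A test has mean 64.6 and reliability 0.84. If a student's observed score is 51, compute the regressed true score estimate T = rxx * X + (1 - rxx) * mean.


T_est = rxx * X + (1 - rxx) * mean
T_est = 0.84 * 51 + 0.16 * 64.6
T_est = 42.84 + 10.336
T_est = 53.176

53.176


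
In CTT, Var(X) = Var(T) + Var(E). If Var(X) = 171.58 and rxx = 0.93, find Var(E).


var_true = rxx * var_obs = 0.93 * 171.58 = 159.5694
var_error = var_obs - var_true
var_error = 171.58 - 159.5694
var_error = 12.0106

12.0106


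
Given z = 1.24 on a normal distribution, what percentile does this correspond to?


CDF(z) = 0.5 * (1 + erf(z/sqrt(2)))
erf(0.8768) = 0.785
CDF = 0.8925
Percentile rank = 0.8925 * 100 = 89.25

89.25


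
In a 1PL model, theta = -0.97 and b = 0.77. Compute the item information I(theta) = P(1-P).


P = 1/(1+exp(-(-0.97-0.77))) = 0.1493
I = P*(1-P) = 0.1493 * 0.8507
I = 0.127

0.127


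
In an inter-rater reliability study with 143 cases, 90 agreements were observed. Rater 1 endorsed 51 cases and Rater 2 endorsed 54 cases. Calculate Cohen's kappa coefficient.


P_o = 90/143 = 0.629371
P_e = (51*54 + 92*89) / 20449 = 0.535087
kappa = (P_o - P_e) / (1 - P_e)
kappa = (0.629371 - 0.535087) / (1 - 0.535087)
kappa = 0.2028

0.2028


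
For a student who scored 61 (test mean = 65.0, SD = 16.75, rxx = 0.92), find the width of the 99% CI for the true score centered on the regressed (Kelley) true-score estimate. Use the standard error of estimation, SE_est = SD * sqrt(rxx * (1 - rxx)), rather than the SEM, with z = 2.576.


True score estimate = 0.92*61 + 0.08*65.0 = 61.32
SE_est = SD * sqrt(rxx * (1 - rxx)) = 16.75 * sqrt(0.92 * 0.08) = 16.75 * sqrt(0.0736) = 4.544161
CI = T_est +/- z * SE_est, so width = 2 * z * SE_est = 2 * 2.576 * 4.544161
Width = 23.4115

23.4115


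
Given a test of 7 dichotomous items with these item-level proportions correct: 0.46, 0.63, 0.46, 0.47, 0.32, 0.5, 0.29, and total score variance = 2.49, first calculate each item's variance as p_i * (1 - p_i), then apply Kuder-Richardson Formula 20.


For each item, compute p_i * q_i:
  Item 1: 0.46 * 0.54 = 0.2484
  Item 2: 0.63 * 0.37 = 0.2331
  Item 3: 0.46 * 0.54 = 0.2484
  Item 4: 0.47 * 0.53 = 0.2491
  Item 5: 0.32 * 0.68 = 0.2176
  Item 6: 0.5 * 0.5 = 0.25
  Item 7: 0.29 * 0.71 = 0.2059
Sum(p_i * q_i) = 0.2484 + 0.2331 + 0.2484 + 0.2491 + 0.2176 + 0.25 + 0.2059 = 1.6525
KR-20 = (k/(k-1)) * (1 - Sum(p_i*q_i) / Var_total)
= (7/6) * (1 - 1.6525/2.49)
= 1.1667 * 0.3363
KR-20 = 0.3924

0.3924


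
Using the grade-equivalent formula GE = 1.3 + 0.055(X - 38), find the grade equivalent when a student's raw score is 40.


raw - median = 40 - 38 = 2
slope * diff = 0.055 * 2 = 0.11
GE = 1.3 + 0.11
GE = 1.41

1.41


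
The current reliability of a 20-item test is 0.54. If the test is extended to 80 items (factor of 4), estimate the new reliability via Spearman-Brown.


r_new = (n * rxx) / (1 + (n-1) * rxx)
r_new = (4 * 0.54) / (1 + 3 * 0.54)
r_new = 2.16 / 2.62
r_new = 0.8244

0.8244


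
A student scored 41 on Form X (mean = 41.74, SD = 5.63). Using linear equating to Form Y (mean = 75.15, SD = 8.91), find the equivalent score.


slope = SD_Y / SD_X = 8.91 / 5.63 ~ 1.5826
intercept = mean_Y - slope * mean_X = 75.15 - (8.91 / 5.63) * 41.74 ~ 9.0926
Y = slope * X + intercept. To avoid rounding drift from the rounded slope/intercept, evaluate the equivalent form Y = mean_Y + SD_Y * (X - mean_X) / SD_X at full precision:
Y = 75.15 + 8.91 * (41 - 41.74) / 5.63
Y = 75.15 - 8.91 * 0.74 / 5.63
Y = 75.15 - 6.5934 / 5.63
Y = 75.15 - 1.1711
Y = 73.9789

73.9789


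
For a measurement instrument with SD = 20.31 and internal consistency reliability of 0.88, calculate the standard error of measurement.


SEM = SD * sqrt(1 - rxx)
SEM = 20.31 * sqrt(1 - 0.88)
SEM = 20.31 * sqrt(0.12) = 20.31 * 0.34641
SEM = 7.0356

7.0356


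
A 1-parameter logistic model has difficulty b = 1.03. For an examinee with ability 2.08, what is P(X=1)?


theta - b = 2.08 - 1.03 = 1.05
exp(-(theta - b)) = exp(-1.05) = 0.3499
P = 1 / (1 + 0.3499)
P = 0.7408

0.7408


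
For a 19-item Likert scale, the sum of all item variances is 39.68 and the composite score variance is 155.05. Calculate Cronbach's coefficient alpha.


alpha = (k/(k-1)) * (1 - sum(si^2)/s_total^2)
= (19/18) * (1 - 39.68/155.05)
alpha = 0.7854

0.7854


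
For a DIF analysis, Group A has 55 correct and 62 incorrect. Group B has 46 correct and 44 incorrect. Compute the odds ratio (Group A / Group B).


Odds_A = 55/62 = 0.8871
Odds_B = 46/44 = 1.0455
OR = Odds_A / Odds_B = 0.8871 / 1.0455
Exactly, OR = (55 * 44) / (62 * 46) = 2420 / 2852
OR = 0.8485

0.8485


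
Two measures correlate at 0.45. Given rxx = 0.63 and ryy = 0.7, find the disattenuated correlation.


r_corrected = rxy / sqrt(rxx * ryy)
= 0.45 / sqrt(0.63 * 0.7)
= 0.45 / sqrt(0.441)
= 0.45 / 0.664078
r_corrected = 0.6776

0.6776


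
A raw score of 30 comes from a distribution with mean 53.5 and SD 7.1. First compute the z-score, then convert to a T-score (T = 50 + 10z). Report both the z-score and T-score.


z = (X - mean) / SD = (30 - 53.5) / 7.1
z = -23.5 / 7.1
z = -3.3099
T-score = T = 50 + 10z
Carry z at full precision (z = -23.5 / 7.1) into the conversion:
T-score = 50 + 10 * (-23.5 / 7.1) = 50 + -235 / 7.1
T-score = 50 + -33.0986
T-score = 16.9014

16.9014


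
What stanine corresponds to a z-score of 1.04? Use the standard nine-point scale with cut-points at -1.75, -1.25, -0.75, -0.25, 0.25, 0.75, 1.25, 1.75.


Stanine boundaries: [-1.75, -1.25, -0.75, -0.25, 0.25, 0.75, 1.25, 1.75]
z = 1.04
Check each boundary:
  z >= -1.75 -> could be stanine 2
  z >= -1.25 -> could be stanine 3
  z >= -0.75 -> could be stanine 4
  z >= -0.25 -> could be stanine 5
  z >= 0.25 -> could be stanine 6
  z >= 0.75 -> could be stanine 7
  z < 1.25
  z < 1.75
Highest qualifying boundary gives stanine = 7

7


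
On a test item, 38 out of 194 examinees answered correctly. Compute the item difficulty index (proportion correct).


Item difficulty p = number correct / total examinees
p = 38 / 194
p = 0.1959

0.1959


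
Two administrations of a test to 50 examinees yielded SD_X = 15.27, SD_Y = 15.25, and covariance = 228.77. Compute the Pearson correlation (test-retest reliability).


r = cov(X,Y) / (SD_X * SD_Y)
r = 228.77 / (15.27 * 15.25)
r = 228.77 / 232.8675
r = 0.9824

0.9824
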